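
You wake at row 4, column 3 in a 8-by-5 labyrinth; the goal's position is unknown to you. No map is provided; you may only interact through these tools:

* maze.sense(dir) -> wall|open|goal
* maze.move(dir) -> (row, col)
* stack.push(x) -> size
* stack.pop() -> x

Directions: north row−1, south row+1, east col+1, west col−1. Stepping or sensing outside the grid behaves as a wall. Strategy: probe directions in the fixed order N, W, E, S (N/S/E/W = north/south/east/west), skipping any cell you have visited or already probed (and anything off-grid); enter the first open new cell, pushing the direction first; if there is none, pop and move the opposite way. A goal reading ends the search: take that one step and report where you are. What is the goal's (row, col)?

// maze.sense(dir='north') -> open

// stack.push(x='north') -> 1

// maze.move(dir='north') -> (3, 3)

// maze.sense(dir='north') -> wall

// maze.sense(dir='west') -> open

// stack.push(x='west') -> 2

// maze.move(dir='west') -> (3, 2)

// maze.sense(dir='north') -> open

// stack.push(x='north') -> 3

// maze.move(dir='north') -> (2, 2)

// maze.sense(dir='north') -> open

// stack.push(x='north') -> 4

// maze.move(dir='north') -> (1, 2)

// maze.sense(dir='north') -> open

// stack.push(x='north') -> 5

// maze.move(dir='north') -> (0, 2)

// maze.sense(dir='west') -> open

// stack.push(x='west') -> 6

// maze.move(dir='west') -> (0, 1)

// maze.sense(dir='west') -> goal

// maze.move(dir='west') -> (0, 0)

Answer: (0, 0)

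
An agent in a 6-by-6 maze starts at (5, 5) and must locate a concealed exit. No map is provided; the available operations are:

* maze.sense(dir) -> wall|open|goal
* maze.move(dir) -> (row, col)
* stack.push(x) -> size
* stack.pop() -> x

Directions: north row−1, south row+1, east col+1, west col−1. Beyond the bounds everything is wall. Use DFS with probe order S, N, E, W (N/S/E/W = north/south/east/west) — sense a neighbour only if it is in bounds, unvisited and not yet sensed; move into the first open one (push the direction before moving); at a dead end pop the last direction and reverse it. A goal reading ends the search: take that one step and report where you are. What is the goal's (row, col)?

Do: maze.sense[dir→north]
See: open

Do: stack.push[x→north]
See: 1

Do: maze.move[dir→north]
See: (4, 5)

Do: maze.sense[dir→north]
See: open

Do: stack.push[x→north]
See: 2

Do: maze.move[dir→north]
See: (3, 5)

Do: maze.sense[dir→north]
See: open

Do: stack.push[x→north]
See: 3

Do: maze.move[dir→north]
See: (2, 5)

Do: maze.sense[dir→north]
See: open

Do: stack.push[x→north]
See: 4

Do: maze.move[dir→north]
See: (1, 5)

Do: maze.sense[dir→north]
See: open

Do: stack.push[x→north]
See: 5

Do: maze.move[dir→north]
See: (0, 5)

Do: maze.sense[dir→west]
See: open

Do: stack.push[x→west]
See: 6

Do: maze.move[dir→west]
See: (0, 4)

Do: maze.sense[dir→south]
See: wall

Do: maze.sense[dir→west]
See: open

Do: stack.push[x→west]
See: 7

Do: maze.move[dir→west]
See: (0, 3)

Do: maze.sense[dir→south]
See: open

Do: stack.push[x→south]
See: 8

Do: maze.move[dir→south]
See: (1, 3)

Do: maze.sense[dir→south]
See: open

Do: stack.push[x→south]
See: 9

Do: maze.move[dir→south]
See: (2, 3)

Do: maze.sense[dir→south]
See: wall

Do: maze.sense[dir→east]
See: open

Do: stack.push[x→east]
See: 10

Do: maze.move[dir→east]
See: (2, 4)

Do: maze.sense[dir→south]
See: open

Do: stack.push[x→south]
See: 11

Do: maze.move[dir→south]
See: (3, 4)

Do: maze.sense[dir→south]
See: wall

Do: stack.pop[]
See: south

Do: maze.move[dir→north]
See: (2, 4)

Do: stack.pop[]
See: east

Do: maze.move[dir→west]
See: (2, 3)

Do: maze.sense[dir→west]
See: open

Do: stack.push[x→west]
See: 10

Do: maze.move[dir→west]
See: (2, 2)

Do: maze.sense[dir→south]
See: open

Do: stack.push[x→south]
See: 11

Do: maze.move[dir→south]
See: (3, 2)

Do: maze.sense[dir→south]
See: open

Do: stack.push[x→south]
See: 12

Do: maze.move[dir→south]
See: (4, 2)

Do: maze.sense[dir→south]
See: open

Do: stack.push[x→south]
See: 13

Do: maze.move[dir→south]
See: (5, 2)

Do: maze.sense[dir→east]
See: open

Do: stack.push[x→east]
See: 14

Do: maze.move[dir→east]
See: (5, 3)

Do: maze.sense[dir→north]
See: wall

Do: maze.sense[dir→east]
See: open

Do: stack.push[x→east]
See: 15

Do: maze.move[dir→east]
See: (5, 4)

Do: stack.pop[]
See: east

Do: maze.move[dir→west]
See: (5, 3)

Do: stack.pop[]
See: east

Do: maze.move[dir→west]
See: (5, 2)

Do: maze.sense[dir→west]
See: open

Do: stack.push[x→west]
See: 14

Do: maze.move[dir→west]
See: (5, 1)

Do: maze.sense[dir→north]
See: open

Do: stack.push[x→north]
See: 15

Do: maze.move[dir→north]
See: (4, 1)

Do: maze.sense[dir→north]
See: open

Do: stack.push[x→north]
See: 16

Do: maze.move[dir→north]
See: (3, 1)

Do: maze.sense[dir→north]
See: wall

Do: maze.sense[dir→west]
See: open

Do: stack.push[x→west]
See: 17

Do: maze.move[dir→west]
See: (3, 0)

Do: maze.sense[dir→south]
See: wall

Do: maze.sense[dir→north]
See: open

Do: stack.push[x→north]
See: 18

Do: maze.move[dir→north]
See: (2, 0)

Do: maze.sense[dir→north]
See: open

Do: stack.push[x→north]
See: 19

Do: maze.move[dir→north]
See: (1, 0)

Do: maze.sense[dir→north]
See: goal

Do: maze.move[dir→north]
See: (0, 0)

Answer: (0, 0)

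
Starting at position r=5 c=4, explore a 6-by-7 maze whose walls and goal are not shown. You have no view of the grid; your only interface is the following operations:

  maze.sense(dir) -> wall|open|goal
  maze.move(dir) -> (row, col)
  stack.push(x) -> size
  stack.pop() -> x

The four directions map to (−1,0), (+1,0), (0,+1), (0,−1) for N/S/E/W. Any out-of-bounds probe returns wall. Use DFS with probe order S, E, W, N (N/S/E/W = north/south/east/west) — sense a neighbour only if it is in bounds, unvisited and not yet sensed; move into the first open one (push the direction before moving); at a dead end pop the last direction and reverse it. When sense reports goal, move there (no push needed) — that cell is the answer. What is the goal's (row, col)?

-> maze.sense(dir='east')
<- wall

-> maze.sense(dir='west')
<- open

-> stack.push(x='west')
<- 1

-> maze.move(dir='west')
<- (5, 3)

-> maze.sense(dir='west')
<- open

-> stack.push(x='west')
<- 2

-> maze.move(dir='west')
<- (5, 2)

-> maze.sense(dir='west')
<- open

-> stack.push(x='west')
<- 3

-> maze.move(dir='west')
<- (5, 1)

-> maze.sense(dir='west')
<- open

-> stack.push(x='west')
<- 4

-> maze.move(dir='west')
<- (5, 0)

-> maze.sense(dir='north')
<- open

-> stack.push(x='north')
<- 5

-> maze.move(dir='north')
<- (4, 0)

-> maze.sense(dir='east')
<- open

-> stack.push(x='east')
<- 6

-> maze.move(dir='east')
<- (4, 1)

-> maze.sense(dir='east')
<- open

-> stack.push(x='east')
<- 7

-> maze.move(dir='east')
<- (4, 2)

-> maze.sense(dir='east')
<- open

-> stack.push(x='east')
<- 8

-> maze.move(dir='east')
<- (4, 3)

-> maze.sense(dir='east')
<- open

-> stack.push(x='east')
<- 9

-> maze.move(dir='east')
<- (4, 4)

-> maze.sense(dir='east')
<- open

-> stack.push(x='east')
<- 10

-> maze.move(dir='east')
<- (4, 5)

-> maze.sense(dir='east')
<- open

-> stack.push(x='east')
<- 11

-> maze.move(dir='east')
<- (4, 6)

-> maze.sense(dir='south')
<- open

-> stack.push(x='south')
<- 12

-> maze.move(dir='south')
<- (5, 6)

-> stack.pop()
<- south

-> maze.move(dir='north')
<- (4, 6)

-> maze.sense(dir='north')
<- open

-> stack.push(x='north')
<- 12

-> maze.move(dir='north')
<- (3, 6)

-> maze.sense(dir='west')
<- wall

-> maze.sense(dir='north')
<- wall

-> stack.pop()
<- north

-> maze.move(dir='south')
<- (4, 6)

-> stack.pop()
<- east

-> maze.move(dir='west')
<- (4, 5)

-> stack.pop()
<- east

-> maze.move(dir='west')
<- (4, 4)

-> maze.sense(dir='north')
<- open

-> stack.push(x='north')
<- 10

-> maze.move(dir='north')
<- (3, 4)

-> maze.sense(dir='west')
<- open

-> stack.push(x='west')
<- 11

-> maze.move(dir='west')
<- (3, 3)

-> maze.sense(dir='west')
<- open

-> stack.push(x='west')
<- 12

-> maze.move(dir='west')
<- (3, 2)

-> maze.sense(dir='west')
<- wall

-> maze.sense(dir='north')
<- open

-> stack.push(x='north')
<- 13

-> maze.move(dir='north')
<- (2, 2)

-> maze.sense(dir='east')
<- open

-> stack.push(x='east')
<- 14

-> maze.move(dir='east')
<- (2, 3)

-> maze.sense(dir='east')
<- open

-> stack.push(x='east')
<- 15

-> maze.move(dir='east')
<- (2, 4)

-> maze.sense(dir='east')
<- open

-> stack.push(x='east')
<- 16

-> maze.move(dir='east')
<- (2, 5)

-> maze.sense(dir='north')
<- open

-> stack.push(x='north')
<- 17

-> maze.move(dir='north')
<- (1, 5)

-> maze.sense(dir='east')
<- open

-> stack.push(x='east')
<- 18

-> maze.move(dir='east')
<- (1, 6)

-> maze.sense(dir='north')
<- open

-> stack.push(x='north')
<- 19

-> maze.move(dir='north')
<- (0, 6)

-> maze.sense(dir='west')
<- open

-> stack.push(x='west')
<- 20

-> maze.move(dir='west')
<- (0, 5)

-> maze.sense(dir='west')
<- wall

-> stack.pop()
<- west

-> maze.move(dir='east')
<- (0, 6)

-> stack.pop()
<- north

-> maze.move(dir='south')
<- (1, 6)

-> stack.pop()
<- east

-> maze.move(dir='west')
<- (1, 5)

-> maze.sense(dir='west')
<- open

-> stack.push(x='west')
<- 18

-> maze.move(dir='west')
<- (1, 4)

-> maze.sense(dir='west')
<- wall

-> stack.pop()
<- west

-> maze.move(dir='east')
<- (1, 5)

-> stack.pop()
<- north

-> maze.move(dir='south')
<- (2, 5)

-> stack.pop()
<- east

-> maze.move(dir='west')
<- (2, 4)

-> stack.pop()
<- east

-> maze.move(dir='west')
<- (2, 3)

-> stack.pop()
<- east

-> maze.move(dir='west')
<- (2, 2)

-> maze.sense(dir='west')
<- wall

-> maze.sense(dir='north')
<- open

-> stack.push(x='north')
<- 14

-> maze.move(dir='north')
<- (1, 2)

-> maze.sense(dir='west')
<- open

-> stack.push(x='west')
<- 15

-> maze.move(dir='west')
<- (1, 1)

-> maze.sense(dir='west')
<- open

-> stack.push(x='west')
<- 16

-> maze.move(dir='west')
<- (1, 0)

-> maze.sense(dir='south')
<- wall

-> maze.sense(dir='north')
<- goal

-> maze.move(dir='north')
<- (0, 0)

Answer: (0, 0)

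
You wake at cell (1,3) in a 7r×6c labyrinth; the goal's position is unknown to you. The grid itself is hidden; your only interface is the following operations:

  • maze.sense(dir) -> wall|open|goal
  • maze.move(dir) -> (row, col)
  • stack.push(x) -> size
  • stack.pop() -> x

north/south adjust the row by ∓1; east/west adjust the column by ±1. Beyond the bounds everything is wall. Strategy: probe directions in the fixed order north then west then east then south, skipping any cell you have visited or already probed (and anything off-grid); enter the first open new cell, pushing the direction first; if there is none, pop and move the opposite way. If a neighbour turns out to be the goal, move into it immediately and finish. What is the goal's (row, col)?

% 1. maze.sense(dir=north) : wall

% 2. maze.sense(dir=west) : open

% 3. stack.push(x=west) : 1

% 4. maze.move(dir=west) : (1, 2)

% 5. maze.sense(dir=north) : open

% 6. stack.push(x=north) : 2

% 7. maze.move(dir=north) : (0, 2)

% 8. maze.sense(dir=west) : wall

% 9. stack.pop() : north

% 10. maze.move(dir=south) : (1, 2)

% 11. maze.sense(dir=west) : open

% 12. stack.push(x=west) : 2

% 13. maze.move(dir=west) : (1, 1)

% 14. maze.sense(dir=west) : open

% 15. stack.push(x=west) : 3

% 16. maze.move(dir=west) : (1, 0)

% 17. maze.sense(dir=north) : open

% 18. stack.push(x=north) : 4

% 19. maze.move(dir=north) : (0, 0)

% 20. stack.pop() : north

% 21. maze.move(dir=south) : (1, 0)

% 22. maze.sense(dir=south) : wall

% 23. stack.pop() : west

% 24. maze.move(dir=east) : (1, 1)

% 25. maze.sense(dir=south) : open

% 26. stack.push(x=south) : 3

% 27. maze.move(dir=south) : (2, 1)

% 28. maze.sense(dir=east) : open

% 29. stack.push(x=east) : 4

% 30. maze.move(dir=east) : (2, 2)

% 31. maze.sense(dir=east) : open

% 32. stack.push(x=east) : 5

% 33. maze.move(dir=east) : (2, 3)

% 34. maze.sense(dir=east) : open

% 35. stack.push(x=east) : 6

% 36. maze.move(dir=east) : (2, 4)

% 37. maze.sense(dir=north) : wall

% 38. maze.sense(dir=east) : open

% 39. stack.push(x=east) : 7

% 40. maze.move(dir=east) : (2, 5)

% 41. maze.sense(dir=north) : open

% 42. stack.push(x=north) : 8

% 43. maze.move(dir=north) : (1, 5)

% 44. maze.sense(dir=north) : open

% 45. stack.push(x=north) : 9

% 46. maze.move(dir=north) : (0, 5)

% 47. maze.sense(dir=west) : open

% 48. stack.push(x=west) : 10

% 49. maze.move(dir=west) : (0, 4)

% 50. stack.pop() : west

% 51. maze.move(dir=east) : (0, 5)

% 52. stack.pop() : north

% 53. maze.move(dir=south) : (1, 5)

% 54. stack.pop() : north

% 55. maze.move(dir=south) : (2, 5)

% 56. maze.sense(dir=south) : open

% 57. stack.push(x=south) : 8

% 58. maze.move(dir=south) : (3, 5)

% 59. maze.sense(dir=west) : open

% 60. stack.push(x=west) : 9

% 61. maze.move(dir=west) : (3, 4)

% 62. maze.sense(dir=west) : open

% 63. stack.push(x=west) : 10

% 64. maze.move(dir=west) : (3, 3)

% 65. maze.sense(dir=west) : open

% 66. stack.push(x=west) : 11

% 67. maze.move(dir=west) : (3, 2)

% 68. maze.sense(dir=west) : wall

% 69. maze.sense(dir=south) : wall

% 70. stack.pop() : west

% 71. maze.move(dir=east) : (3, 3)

% 72. maze.sense(dir=south) : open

% 73. stack.push(x=south) : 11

% 74. maze.move(dir=south) : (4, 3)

% 75. maze.sense(dir=east) : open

% 76. stack.push(x=east) : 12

% 77. maze.move(dir=east) : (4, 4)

% 78. maze.sense(dir=east) : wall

% 79. maze.sense(dir=south) : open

% 80. stack.push(x=south) : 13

% 81. maze.move(dir=south) : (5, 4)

% 82. maze.sense(dir=west) : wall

% 83. maze.sense(dir=east) : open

% 84. stack.push(x=east) : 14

% 85. maze.move(dir=east) : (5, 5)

% 86. maze.sense(dir=south) : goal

% 87. maze.move(dir=south) : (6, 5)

Answer: (6, 5)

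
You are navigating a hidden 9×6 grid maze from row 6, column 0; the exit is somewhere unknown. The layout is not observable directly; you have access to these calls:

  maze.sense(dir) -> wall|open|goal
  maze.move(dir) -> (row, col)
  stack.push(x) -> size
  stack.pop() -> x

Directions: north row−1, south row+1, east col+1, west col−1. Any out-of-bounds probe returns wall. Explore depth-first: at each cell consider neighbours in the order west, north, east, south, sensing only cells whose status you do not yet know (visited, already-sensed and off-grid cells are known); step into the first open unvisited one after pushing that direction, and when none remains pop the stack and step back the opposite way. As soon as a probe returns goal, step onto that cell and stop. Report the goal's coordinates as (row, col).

Invoking sense using dir: north, → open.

Calling push using x: north, yielding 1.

I try move using dir: north, and get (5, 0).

I call sense using dir: north, — result: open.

I invoke push using x: north, → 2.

Using move using dir: north, which returns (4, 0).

I use sense using dir: north, yielding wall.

Calling sense using dir: east, and get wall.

Then pop, — result: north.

Then move using dir: south, giving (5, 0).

I invoke sense using dir: east, giving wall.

Now I run pop(), → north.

Then move using dir: south, yielding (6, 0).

Invoking sense using dir: east, and get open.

Then push using x: east, : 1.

I use move using dir: east, which returns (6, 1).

Calling sense using dir: east, giving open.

Next I call push using x: east, giving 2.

Invoking move using dir: east, and see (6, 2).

Invoking sense using dir: north, giving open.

Then push using x: north, : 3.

I invoke move using dir: north, : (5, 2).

Calling sense using dir: north, which returns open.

Calling push using x: north, and observe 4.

I call move using dir: north, giving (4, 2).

I run sense using dir: north, which returns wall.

I try sense using dir: east, and get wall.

Calling pop, — result: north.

Then move using dir: south, — result: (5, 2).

I call sense using dir: east, → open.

Invoking push using x: east, → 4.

I try move using dir: east, and observe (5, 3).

Now I run sense using dir: east, and get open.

I run push using x: east, → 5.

Next I call move using dir: east, and observe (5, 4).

I call sense using dir: north, — result: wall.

I try sense using dir: east, and see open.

Using push using x: east, and see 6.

I run move using dir: east, — result: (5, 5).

Using sense using dir: north, and see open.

Next I call push using x: north, yielding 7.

I invoke move using dir: north, — result: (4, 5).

Calling sense using dir: north, giving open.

Then push using x: north, giving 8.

Using move using dir: north, and observe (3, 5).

Calling sense using dir: west, giving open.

I use push using x: west, and see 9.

Then move using dir: west, — result: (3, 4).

Calling sense using dir: west, giving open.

I call push using x: west, and see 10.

Calling move using dir: west, which returns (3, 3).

Then sense using dir: north, : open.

Then push using x: north, — result: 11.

I invoke move using dir: north, yielding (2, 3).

I call sense using dir: west, and get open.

Then push using x: west, : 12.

Using move using dir: west, : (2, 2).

Using sense using dir: west, yielding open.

Then push using x: west, giving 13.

I run move using dir: west, and get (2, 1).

Next I call sense using dir: west, — result: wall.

I call sense using dir: north, giving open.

Next I call push using x: north, which returns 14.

I call move using dir: north, → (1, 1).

Now I run sense using dir: west, giving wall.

Then sense using dir: north, and get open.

Now I run push using x: north, which returns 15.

I use move using dir: north, and get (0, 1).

Now I run sense using dir: west, — result: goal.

I try move using dir: west, and see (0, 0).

Answer: (0, 0)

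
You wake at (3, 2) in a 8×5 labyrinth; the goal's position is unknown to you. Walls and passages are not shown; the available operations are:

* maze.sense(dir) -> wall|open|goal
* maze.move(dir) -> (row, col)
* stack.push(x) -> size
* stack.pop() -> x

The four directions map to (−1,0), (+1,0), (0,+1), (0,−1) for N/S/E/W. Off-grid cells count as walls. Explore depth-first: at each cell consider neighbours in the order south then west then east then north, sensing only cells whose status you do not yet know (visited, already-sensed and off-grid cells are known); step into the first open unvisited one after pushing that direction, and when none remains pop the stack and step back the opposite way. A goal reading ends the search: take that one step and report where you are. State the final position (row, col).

→ maze.sense(dir: south)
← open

→ stack.push(x: south)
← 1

→ maze.move(dir: south)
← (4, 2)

→ maze.sense(dir: south)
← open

→ stack.push(x: south)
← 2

→ maze.move(dir: south)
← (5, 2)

→ maze.sense(dir: south)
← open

→ stack.push(x: south)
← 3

→ maze.move(dir: south)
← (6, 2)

→ maze.sense(dir: south)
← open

→ stack.push(x: south)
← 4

→ maze.move(dir: south)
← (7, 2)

→ maze.sense(dir: west)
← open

→ stack.push(x: west)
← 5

→ maze.move(dir: west)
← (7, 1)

→ maze.sense(dir: west)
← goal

→ maze.move(dir: west)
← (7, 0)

Answer: (7, 0)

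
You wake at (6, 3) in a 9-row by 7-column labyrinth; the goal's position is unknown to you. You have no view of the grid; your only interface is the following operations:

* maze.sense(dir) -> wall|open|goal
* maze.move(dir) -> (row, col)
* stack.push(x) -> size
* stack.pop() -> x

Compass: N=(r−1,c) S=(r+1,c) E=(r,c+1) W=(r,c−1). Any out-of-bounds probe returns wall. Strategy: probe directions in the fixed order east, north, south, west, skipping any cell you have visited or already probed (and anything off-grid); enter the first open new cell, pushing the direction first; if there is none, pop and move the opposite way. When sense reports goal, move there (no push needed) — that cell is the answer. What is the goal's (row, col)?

% maze.sense east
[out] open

% stack.push east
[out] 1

% maze.move east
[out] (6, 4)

% maze.sense east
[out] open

% stack.push east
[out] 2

% maze.move east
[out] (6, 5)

% maze.sense east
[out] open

% stack.push east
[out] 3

% maze.move east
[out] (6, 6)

% maze.sense north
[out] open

% stack.push north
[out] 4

% maze.move north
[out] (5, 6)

% maze.sense north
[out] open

% stack.push north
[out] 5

% maze.move north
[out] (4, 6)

% maze.sense north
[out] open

% stack.push north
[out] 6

% maze.move north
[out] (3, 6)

% maze.sense north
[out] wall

% maze.sense west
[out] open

% stack.push west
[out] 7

% maze.move west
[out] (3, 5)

% maze.sense north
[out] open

% stack.push north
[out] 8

% maze.move north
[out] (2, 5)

% maze.sense north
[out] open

% stack.push north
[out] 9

% maze.move north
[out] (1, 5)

% maze.sense east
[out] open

% stack.push east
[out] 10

% maze.move east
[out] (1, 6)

% maze.sense north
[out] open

% stack.push north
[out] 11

% maze.move north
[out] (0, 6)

% maze.sense west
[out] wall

% stack.pop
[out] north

% maze.move south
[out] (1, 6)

% stack.pop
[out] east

% maze.move west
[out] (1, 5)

% maze.sense west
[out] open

% stack.push west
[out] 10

% maze.move west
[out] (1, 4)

% maze.sense north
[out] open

% stack.push north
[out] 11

% maze.move north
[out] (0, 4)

% maze.sense west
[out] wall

% stack.pop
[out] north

% maze.move south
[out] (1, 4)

% maze.sense south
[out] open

% stack.push south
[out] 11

% maze.move south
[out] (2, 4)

% maze.sense south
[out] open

% stack.push south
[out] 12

% maze.move south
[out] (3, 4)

% maze.sense south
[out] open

% stack.push south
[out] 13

% maze.move south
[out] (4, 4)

% maze.sense east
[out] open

% stack.push east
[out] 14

% maze.move east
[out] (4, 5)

% maze.sense south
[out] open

% stack.push south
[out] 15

% maze.move south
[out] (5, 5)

% maze.sense west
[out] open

% stack.push west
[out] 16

% maze.move west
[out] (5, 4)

% maze.sense west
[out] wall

% stack.pop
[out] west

% maze.move east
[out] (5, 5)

% stack.pop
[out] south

% maze.move north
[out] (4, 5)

% stack.pop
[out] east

% maze.move west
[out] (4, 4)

% maze.sense west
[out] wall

% stack.pop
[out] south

% maze.move north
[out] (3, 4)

% maze.sense west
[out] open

% stack.push west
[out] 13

% maze.move west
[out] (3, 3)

% maze.sense north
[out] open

% stack.push north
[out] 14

% maze.move north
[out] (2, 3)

% maze.sense north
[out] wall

% maze.sense west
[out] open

% stack.push west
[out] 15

% maze.move west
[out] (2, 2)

% maze.sense north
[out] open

% stack.push north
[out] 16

% maze.move north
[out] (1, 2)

% maze.sense north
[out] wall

% maze.sense west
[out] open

% stack.push west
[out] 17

% maze.move west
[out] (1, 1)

% maze.sense north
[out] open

% stack.push north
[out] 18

% maze.move north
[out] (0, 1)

% maze.sense west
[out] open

% stack.push west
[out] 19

% maze.move west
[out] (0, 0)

% maze.sense south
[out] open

% stack.push south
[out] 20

% maze.move south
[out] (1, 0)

% maze.sense south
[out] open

% stack.push south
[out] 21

% maze.move south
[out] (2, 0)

% maze.sense east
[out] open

% stack.push east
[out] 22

% maze.move east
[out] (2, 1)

% maze.sense south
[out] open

% stack.push south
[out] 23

% maze.move south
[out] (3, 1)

% maze.sense east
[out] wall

% maze.sense south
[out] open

% stack.push south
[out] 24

% maze.move south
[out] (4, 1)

% maze.sense east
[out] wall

% maze.sense south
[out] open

% stack.push south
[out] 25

% maze.move south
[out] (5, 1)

% maze.sense east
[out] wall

% maze.sense south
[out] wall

% maze.sense west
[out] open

% stack.push west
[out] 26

% maze.move west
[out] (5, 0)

% maze.sense north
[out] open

% stack.push north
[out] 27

% maze.move north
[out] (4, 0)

% maze.sense north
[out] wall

% stack.pop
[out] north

% maze.move south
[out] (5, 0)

% maze.sense south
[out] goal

% maze.move south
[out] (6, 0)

Answer: (6, 0)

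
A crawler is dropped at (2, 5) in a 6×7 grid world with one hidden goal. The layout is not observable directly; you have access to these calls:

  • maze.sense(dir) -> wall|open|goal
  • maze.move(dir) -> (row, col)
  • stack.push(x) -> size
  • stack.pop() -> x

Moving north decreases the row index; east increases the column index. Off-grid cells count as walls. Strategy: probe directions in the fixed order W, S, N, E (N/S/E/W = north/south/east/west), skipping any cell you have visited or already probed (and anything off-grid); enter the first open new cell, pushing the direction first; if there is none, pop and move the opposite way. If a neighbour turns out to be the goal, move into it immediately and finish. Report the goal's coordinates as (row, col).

·→ maze.sense(dir=west)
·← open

·→ stack.push(x=west)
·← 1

·→ maze.move(dir=west)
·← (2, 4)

·→ maze.sense(dir=west)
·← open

·→ stack.push(x=west)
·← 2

·→ maze.move(dir=west)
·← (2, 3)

·→ maze.sense(dir=west)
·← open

·→ stack.push(x=west)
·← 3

·→ maze.move(dir=west)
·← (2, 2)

·→ maze.sense(dir=west)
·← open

·→ stack.push(x=west)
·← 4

·→ maze.move(dir=west)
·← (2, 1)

·→ maze.sense(dir=west)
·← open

·→ stack.push(x=west)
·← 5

·→ maze.move(dir=west)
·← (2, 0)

·→ maze.sense(dir=south)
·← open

·→ stack.push(x=south)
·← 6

·→ maze.move(dir=south)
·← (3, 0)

·→ maze.sense(dir=south)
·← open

·→ stack.push(x=south)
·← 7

·→ maze.move(dir=south)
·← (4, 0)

·→ maze.sense(dir=south)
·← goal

·→ maze.move(dir=south)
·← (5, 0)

Answer: (5, 0)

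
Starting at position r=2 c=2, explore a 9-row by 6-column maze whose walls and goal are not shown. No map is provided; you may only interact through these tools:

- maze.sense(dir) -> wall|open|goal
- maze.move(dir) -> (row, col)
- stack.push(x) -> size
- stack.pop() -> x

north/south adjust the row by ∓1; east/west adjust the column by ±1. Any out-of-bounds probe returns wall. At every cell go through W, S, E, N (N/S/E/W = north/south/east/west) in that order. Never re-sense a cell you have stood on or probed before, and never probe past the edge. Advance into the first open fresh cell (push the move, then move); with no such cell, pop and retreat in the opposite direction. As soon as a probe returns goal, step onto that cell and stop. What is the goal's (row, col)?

[in] maze.sense west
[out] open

[in] stack.push west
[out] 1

[in] maze.move west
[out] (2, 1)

[in] maze.sense west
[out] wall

[in] maze.sense south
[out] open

[in] stack.push south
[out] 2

[in] maze.move south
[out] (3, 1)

[in] maze.sense west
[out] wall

[in] maze.sense south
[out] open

[in] stack.push south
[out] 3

[in] maze.move south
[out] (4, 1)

[in] maze.sense west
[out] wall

[in] maze.sense south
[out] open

[in] stack.push south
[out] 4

[in] maze.move south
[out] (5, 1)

[in] maze.sense west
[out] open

[in] stack.push west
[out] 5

[in] maze.move west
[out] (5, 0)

[in] maze.sense south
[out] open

[in] stack.push south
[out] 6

[in] maze.move south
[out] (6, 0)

[in] maze.sense south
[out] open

[in] stack.push south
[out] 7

[in] maze.move south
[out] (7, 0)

[in] maze.sense south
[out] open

[in] stack.push south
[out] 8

[in] maze.move south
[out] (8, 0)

[in] maze.sense east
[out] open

[in] stack.push east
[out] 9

[in] maze.move east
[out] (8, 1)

[in] maze.sense east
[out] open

[in] stack.push east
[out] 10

[in] maze.move east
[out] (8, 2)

[in] maze.sense east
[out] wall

[in] maze.sense north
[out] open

[in] stack.push north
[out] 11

[in] maze.move north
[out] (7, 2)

[in] maze.sense west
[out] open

[in] stack.push west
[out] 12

[in] maze.move west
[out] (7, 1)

[in] maze.sense north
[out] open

[in] stack.push north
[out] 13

[in] maze.move north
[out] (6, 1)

[in] maze.sense east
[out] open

[in] stack.push east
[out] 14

[in] maze.move east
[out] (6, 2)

[in] maze.sense east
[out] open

[in] stack.push east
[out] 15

[in] maze.move east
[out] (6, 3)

[in] maze.sense south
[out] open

[in] stack.push south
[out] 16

[in] maze.move south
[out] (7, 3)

[in] maze.sense east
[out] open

[in] stack.push east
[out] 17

[in] maze.move east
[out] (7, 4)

[in] maze.sense south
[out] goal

[in] maze.move south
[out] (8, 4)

Answer: (8, 4)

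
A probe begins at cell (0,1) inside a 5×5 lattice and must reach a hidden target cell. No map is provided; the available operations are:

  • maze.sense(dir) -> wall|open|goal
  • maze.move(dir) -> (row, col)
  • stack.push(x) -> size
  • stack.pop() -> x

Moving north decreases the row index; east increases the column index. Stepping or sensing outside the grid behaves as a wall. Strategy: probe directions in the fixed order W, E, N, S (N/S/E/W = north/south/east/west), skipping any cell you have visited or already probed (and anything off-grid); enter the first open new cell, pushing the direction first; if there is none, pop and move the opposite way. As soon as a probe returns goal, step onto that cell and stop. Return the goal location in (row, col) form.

-> maze.sense(dir='west')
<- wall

-> maze.sense(dir='east')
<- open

-> stack.push(x='east')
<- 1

-> maze.move(dir='east')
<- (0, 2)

-> maze.sense(dir='east')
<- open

-> stack.push(x='east')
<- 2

-> maze.move(dir='east')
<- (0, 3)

-> maze.sense(dir='east')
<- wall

-> maze.sense(dir='south')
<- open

-> stack.push(x='south')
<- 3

-> maze.move(dir='south')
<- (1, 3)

-> maze.sense(dir='west')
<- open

-> stack.push(x='west')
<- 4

-> maze.move(dir='west')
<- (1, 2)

-> maze.sense(dir='west')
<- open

-> stack.push(x='west')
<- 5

-> maze.move(dir='west')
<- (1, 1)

-> maze.sense(dir='west')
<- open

-> stack.push(x='west')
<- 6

-> maze.move(dir='west')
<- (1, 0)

-> maze.sense(dir='south')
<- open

-> stack.push(x='south')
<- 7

-> maze.move(dir='south')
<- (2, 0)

-> maze.sense(dir='east')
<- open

-> stack.push(x='east')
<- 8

-> maze.move(dir='east')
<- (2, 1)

-> maze.sense(dir='east')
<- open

-> stack.push(x='east')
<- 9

-> maze.move(dir='east')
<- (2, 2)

-> maze.sense(dir='east')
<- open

-> stack.push(x='east')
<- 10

-> maze.move(dir='east')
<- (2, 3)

-> maze.sense(dir='east')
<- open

-> stack.push(x='east')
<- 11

-> maze.move(dir='east')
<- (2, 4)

-> maze.sense(dir='north')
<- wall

-> maze.sense(dir='south')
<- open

-> stack.push(x='south')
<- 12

-> maze.move(dir='south')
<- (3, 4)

-> maze.sense(dir='west')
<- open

-> stack.push(x='west')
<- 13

-> maze.move(dir='west')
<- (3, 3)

-> maze.sense(dir='west')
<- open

-> stack.push(x='west')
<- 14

-> maze.move(dir='west')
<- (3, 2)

-> maze.sense(dir='west')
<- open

-> stack.push(x='west')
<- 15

-> maze.move(dir='west')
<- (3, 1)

-> maze.sense(dir='west')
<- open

-> stack.push(x='west')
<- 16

-> maze.move(dir='west')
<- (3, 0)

-> maze.sense(dir='south')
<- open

-> stack.push(x='south')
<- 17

-> maze.move(dir='south')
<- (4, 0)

-> maze.sense(dir='east')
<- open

-> stack.push(x='east')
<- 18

-> maze.move(dir='east')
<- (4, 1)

-> maze.sense(dir='east')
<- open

-> stack.push(x='east')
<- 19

-> maze.move(dir='east')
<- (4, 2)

-> maze.sense(dir='east')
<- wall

-> stack.pop()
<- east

-> maze.move(dir='west')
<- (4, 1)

-> stack.pop()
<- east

-> maze.move(dir='west')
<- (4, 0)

-> stack.pop()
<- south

-> maze.move(dir='north')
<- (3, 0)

-> stack.pop()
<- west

-> maze.move(dir='east')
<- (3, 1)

-> stack.pop()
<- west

-> maze.move(dir='east')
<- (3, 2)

-> stack.pop()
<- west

-> maze.move(dir='east')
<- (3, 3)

-> stack.pop()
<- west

-> maze.move(dir='east')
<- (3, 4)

-> maze.sense(dir='south')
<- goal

-> maze.move(dir='south')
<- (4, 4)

Answer: (4, 4)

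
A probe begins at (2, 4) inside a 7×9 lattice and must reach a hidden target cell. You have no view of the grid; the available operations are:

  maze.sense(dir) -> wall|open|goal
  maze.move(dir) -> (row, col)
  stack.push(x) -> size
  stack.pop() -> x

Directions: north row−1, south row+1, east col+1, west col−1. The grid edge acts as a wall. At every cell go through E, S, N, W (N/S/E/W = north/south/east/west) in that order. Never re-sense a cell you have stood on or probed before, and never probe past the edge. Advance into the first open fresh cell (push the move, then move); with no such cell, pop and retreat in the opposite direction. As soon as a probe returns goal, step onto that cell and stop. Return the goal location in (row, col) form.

Act: maze.sense[dir→east]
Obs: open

Act: stack.push[x→east]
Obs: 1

Act: maze.move[dir→east]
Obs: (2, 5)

Act: maze.sense[dir→east]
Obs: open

Act: stack.push[x→east]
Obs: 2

Act: maze.move[dir→east]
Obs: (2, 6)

Act: maze.sense[dir→east]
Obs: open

Act: stack.push[x→east]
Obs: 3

Act: maze.move[dir→east]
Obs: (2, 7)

Act: maze.sense[dir→east]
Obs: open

Act: stack.push[x→east]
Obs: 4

Act: maze.move[dir→east]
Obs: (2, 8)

Act: maze.sense[dir→south]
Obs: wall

Act: maze.sense[dir→north]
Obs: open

Act: stack.push[x→north]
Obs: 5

Act: maze.move[dir→north]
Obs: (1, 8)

Act: maze.sense[dir→north]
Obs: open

Act: stack.push[x→north]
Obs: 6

Act: maze.move[dir→north]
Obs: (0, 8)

Act: maze.sense[dir→west]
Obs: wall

Act: stack.pop[]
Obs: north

Act: maze.move[dir→south]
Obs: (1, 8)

Act: maze.sense[dir→west]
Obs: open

Act: stack.push[x→west]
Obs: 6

Act: maze.move[dir→west]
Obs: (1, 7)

Act: maze.sense[dir→west]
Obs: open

Act: stack.push[x→west]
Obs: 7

Act: maze.move[dir→west]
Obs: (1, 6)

Act: maze.sense[dir→north]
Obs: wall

Act: maze.sense[dir→west]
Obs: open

Act: stack.push[x→west]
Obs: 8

Act: maze.move[dir→west]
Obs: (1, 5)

Act: maze.sense[dir→north]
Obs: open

Act: stack.push[x→north]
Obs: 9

Act: maze.move[dir→north]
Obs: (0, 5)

Act: maze.sense[dir→west]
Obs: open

Act: stack.push[x→west]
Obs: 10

Act: maze.move[dir→west]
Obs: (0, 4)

Act: maze.sense[dir→south]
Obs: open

Act: stack.push[x→south]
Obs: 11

Act: maze.move[dir→south]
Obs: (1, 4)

Act: maze.sense[dir→west]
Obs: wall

Act: stack.pop[]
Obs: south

Act: maze.move[dir→north]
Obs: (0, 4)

Act: maze.sense[dir→west]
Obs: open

Act: stack.push[x→west]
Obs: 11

Act: maze.move[dir→west]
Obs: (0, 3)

Act: maze.sense[dir→west]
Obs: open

Act: stack.push[x→west]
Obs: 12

Act: maze.move[dir→west]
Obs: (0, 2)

Act: maze.sense[dir→south]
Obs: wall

Act: maze.sense[dir→west]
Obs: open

Act: stack.push[x→west]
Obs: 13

Act: maze.move[dir→west]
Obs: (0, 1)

Act: maze.sense[dir→south]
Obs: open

Act: stack.push[x→south]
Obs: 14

Act: maze.move[dir→south]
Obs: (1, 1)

Act: maze.sense[dir→south]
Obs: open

Act: stack.push[x→south]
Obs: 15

Act: maze.move[dir→south]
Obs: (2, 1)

Act: maze.sense[dir→east]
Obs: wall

Act: maze.sense[dir→south]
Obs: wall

Act: maze.sense[dir→west]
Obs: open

Act: stack.push[x→west]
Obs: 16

Act: maze.move[dir→west]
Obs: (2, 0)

Act: maze.sense[dir→south]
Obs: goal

Act: maze.move[dir→south]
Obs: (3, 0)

Answer: (3, 0)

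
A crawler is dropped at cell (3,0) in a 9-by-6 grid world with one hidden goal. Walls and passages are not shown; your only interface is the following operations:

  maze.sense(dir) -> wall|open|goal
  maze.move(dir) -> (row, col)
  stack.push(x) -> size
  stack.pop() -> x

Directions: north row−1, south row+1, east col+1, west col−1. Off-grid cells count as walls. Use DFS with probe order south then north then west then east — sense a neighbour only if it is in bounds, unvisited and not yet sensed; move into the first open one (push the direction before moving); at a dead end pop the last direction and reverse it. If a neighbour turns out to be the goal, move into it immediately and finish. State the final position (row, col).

>>> maze.sense dir→south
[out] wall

>>> maze.sense dir→north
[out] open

>>> stack.push x→north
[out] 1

>>> maze.move dir→north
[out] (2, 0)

>>> maze.sense dir→north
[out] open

>>> stack.push x→north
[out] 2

>>> maze.move dir→north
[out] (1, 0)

>>> maze.sense dir→north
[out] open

>>> stack.push x→north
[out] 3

>>> maze.move dir→north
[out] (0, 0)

>>> maze.sense dir→east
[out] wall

>>> stack.pop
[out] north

>>> maze.move dir→south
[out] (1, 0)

>>> maze.sense dir→east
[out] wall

>>> stack.pop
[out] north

>>> maze.move dir→south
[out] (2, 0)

>>> maze.sense dir→east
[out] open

>>> stack.push x→east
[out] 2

>>> maze.move dir→east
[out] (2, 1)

>>> maze.sense dir→south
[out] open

>>> stack.push x→south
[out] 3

>>> maze.move dir→south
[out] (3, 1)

>>> maze.sense dir→south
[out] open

>>> stack.push x→south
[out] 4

>>> maze.move dir→south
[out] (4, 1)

>>> maze.sense dir→south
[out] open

>>> stack.push x→south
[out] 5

>>> maze.move dir→south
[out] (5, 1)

>>> maze.sense dir→south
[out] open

>>> stack.push x→south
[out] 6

>>> maze.move dir→south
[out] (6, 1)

>>> maze.sense dir→south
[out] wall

>>> maze.sense dir→west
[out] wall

>>> maze.sense dir→east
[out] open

>>> stack.push x→east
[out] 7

>>> maze.move dir→east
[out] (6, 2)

>>> maze.sense dir→south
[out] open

>>> stack.push x→south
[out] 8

>>> maze.move dir→south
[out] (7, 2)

>>> maze.sense dir→south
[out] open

>>> stack.push x→south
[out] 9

>>> maze.move dir→south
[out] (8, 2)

>>> maze.sense dir→west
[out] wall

>>> maze.sense dir→east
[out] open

>>> stack.push x→east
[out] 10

>>> maze.move dir→east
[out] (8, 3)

>>> maze.sense dir→north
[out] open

>>> stack.push x→north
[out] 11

>>> maze.move dir→north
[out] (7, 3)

>>> maze.sense dir→north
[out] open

>>> stack.push x→north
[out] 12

>>> maze.move dir→north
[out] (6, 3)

>>> maze.sense dir→north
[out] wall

>>> maze.sense dir→east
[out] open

>>> stack.push x→east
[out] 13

>>> maze.move dir→east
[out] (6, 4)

>>> maze.sense dir→south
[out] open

>>> stack.push x→south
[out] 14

>>> maze.move dir→south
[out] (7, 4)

>>> maze.sense dir→south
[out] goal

>>> maze.move dir→south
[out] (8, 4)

Answer: (8, 4)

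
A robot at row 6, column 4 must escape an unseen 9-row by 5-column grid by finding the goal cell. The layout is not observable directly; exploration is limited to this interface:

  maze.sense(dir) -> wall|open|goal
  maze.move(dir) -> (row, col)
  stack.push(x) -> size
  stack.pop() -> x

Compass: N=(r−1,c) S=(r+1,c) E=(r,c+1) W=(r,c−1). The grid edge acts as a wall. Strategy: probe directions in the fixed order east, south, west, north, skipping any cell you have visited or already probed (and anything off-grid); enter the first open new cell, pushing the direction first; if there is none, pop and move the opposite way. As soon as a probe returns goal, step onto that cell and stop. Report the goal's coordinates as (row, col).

>> sense(dir→south)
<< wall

>> sense(dir→west)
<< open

>> push(x→west)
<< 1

>> move(dir→west)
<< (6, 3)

>> sense(dir→south)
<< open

>> push(x→south)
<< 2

>> move(dir→south)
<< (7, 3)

>> sense(dir→south)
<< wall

>> sense(dir→west)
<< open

>> push(x→west)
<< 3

>> move(dir→west)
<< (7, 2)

>> sense(dir→south)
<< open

>> push(x→south)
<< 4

>> move(dir→south)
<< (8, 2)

>> sense(dir→west)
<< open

>> push(x→west)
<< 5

>> move(dir→west)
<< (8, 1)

>> sense(dir→west)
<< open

>> push(x→west)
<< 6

>> move(dir→west)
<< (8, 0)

>> sense(dir→north)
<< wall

>> pop()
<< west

>> move(dir→east)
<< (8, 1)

>> sense(dir→north)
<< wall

>> pop()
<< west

>> move(dir→east)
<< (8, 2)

>> pop()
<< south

>> move(dir→north)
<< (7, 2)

>> sense(dir→north)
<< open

>> push(x→north)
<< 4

>> move(dir→north)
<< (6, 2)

>> sense(dir→west)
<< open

>> push(x→west)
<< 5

>> move(dir→west)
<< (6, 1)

>> sense(dir→west)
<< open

>> push(x→west)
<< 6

>> move(dir→west)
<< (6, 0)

>> sense(dir→north)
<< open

>> push(x→north)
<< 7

>> move(dir→north)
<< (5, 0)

>> sense(dir→east)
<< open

>> push(x→east)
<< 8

>> move(dir→east)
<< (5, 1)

>> sense(dir→east)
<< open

>> push(x→east)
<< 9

>> move(dir→east)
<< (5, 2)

>> sense(dir→east)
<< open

>> push(x→east)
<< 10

>> move(dir→east)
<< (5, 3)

>> sense(dir→east)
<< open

>> push(x→east)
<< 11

>> move(dir→east)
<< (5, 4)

>> sense(dir→north)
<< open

>> push(x→north)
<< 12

>> move(dir→north)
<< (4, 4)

>> sense(dir→west)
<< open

>> push(x→west)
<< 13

>> move(dir→west)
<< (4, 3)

>> sense(dir→west)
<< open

>> push(x→west)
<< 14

>> move(dir→west)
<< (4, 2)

>> sense(dir→west)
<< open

>> push(x→west)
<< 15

>> move(dir→west)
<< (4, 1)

>> sense(dir→west)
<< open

>> push(x→west)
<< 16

>> move(dir→west)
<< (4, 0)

>> sense(dir→north)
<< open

>> push(x→north)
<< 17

>> move(dir→north)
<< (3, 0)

>> sense(dir→east)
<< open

>> push(x→east)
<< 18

>> move(dir→east)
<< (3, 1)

>> sense(dir→east)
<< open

>> push(x→east)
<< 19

>> move(dir→east)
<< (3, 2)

>> sense(dir→east)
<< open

>> push(x→east)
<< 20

>> move(dir→east)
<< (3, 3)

>> sense(dir→east)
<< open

>> push(x→east)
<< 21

>> move(dir→east)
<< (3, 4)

>> sense(dir→north)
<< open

>> push(x→north)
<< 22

>> move(dir→north)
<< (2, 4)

>> sense(dir→west)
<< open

>> push(x→west)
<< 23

>> move(dir→west)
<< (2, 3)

>> sense(dir→west)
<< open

>> push(x→west)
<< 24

>> move(dir→west)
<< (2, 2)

>> sense(dir→west)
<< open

>> push(x→west)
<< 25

>> move(dir→west)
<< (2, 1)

>> sense(dir→west)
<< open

>> push(x→west)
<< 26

>> move(dir→west)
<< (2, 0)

>> sense(dir→north)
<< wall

>> pop()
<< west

>> move(dir→east)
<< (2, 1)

>> sense(dir→north)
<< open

>> push(x→north)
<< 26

>> move(dir→north)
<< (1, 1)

>> sense(dir→east)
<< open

>> push(x→east)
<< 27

>> move(dir→east)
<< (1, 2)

>> sense(dir→east)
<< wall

>> sense(dir→north)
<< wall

>> pop()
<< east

>> move(dir→west)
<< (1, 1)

>> sense(dir→north)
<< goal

>> move(dir→north)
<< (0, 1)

Answer: (0, 1)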